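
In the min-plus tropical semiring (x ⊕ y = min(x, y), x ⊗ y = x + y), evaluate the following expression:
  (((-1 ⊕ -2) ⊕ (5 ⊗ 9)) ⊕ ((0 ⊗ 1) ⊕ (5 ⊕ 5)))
(((-1 ⊕ -2) ⊕ (5 ⊗ 9)) ⊕ ((0 ⊗ 1) ⊕ (5 ⊕ 5))) = -2

Expand innermost to outermost. Recall ⊕ takes the minimum of its arguments and ⊗ takes their sum. Working out the expression (((-1 ⊕ -2) ⊕ (5 ⊗ 9)) ⊕ ((0 ⊗ 1) ⊕ (5 ⊕ 5))) gives -2.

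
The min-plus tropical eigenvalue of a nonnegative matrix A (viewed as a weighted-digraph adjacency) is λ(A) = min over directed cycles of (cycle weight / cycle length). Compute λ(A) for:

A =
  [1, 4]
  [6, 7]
λ(A) = 1

Enumerate directed cycles and compute their means (weight / length). Sample:
  cycle 0 → 0: weight = 1, length = 1, mean = 1/1 ≈ 1.000
  cycle 1 → 1: weight = 7, length = 1, mean = 7/1 ≈ 7.000
  cycle 0 → 1 → 0: weight = 10, length = 2, mean = 10/2 ≈ 5.000
  cycle 1 → 0 → 1: weight = 10, length = 2, mean = 10/2 ≈ 5.000
Minimum mean = 1.000, attained e.g. along the cycle 0 → 0 with weight 1 and length 1. So λ(A) = 1/1 = 1.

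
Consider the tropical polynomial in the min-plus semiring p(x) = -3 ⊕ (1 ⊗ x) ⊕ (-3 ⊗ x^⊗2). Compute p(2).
p(2) = -3

A tropical monomial a ⊗ x^⊗i evaluates to a + i · x. Evaluating each term at x = 2:
  Term 0 contributes -3 + 0 · 2 = -3
  Term 1 contributes 1 + 1 · 2 = 3
  Term 2 contributes -3 + 2 · 2 = 1
p(2) = ⊕ of these = min[-3, 3, 1] = -3.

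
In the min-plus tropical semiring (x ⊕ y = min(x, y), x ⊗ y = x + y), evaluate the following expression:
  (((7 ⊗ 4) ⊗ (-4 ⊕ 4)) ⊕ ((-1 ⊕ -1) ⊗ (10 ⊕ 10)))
(((7 ⊗ 4) ⊗ (-4 ⊕ 4)) ⊕ ((-1 ⊕ -1) ⊗ (10 ⊕ 10))) = 7

Expand innermost to outermost. Recall ⊕ takes the minimum of its arguments and ⊗ takes their sum. Working out the expression (((7 ⊗ 4) ⊗ (-4 ⊕ 4)) ⊕ ((-1 ⊕ -1) ⊗ (10 ⊕ 10))) gives 7.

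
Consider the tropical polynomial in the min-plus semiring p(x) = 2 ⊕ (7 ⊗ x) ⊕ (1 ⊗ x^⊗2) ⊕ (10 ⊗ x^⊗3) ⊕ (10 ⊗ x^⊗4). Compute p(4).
p(4) = 2

A tropical monomial a ⊗ x^⊗i evaluates to a + i · x. Evaluating each term at x = 4:
  Term 0 contributes 2 + 0 · 4 = 2
  Term 1 contributes 7 + 1 · 4 = 11
  Term 2 contributes 1 + 2 · 4 = 9
  Term 3 contributes 10 + 3 · 4 = 22
  Term 4 contributes 10 + 4 · 4 = 26
p(4) = ⊕ of these = min[2, 11, 9, 22, 26] = 2.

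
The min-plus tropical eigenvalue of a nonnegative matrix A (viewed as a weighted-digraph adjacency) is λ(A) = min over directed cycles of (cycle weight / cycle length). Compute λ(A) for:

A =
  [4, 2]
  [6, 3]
λ(A) = 3

Enumerate directed cycles and compute their means (weight / length). Sample:
  cycle 0 → 0: weight = 4, length = 1, mean = 4/1 ≈ 4.000
  cycle 1 → 1: weight = 3, length = 1, mean = 3/1 ≈ 3.000
  cycle 0 → 1 → 0: weight = 8, length = 2, mean = 8/2 ≈ 4.000
  cycle 1 → 0 → 1: weight = 8, length = 2, mean = 8/2 ≈ 4.000
Minimum mean = 3.000, attained e.g. along the cycle 1 → 1 with weight 3 and length 1. So λ(A) = 3/1 = 3.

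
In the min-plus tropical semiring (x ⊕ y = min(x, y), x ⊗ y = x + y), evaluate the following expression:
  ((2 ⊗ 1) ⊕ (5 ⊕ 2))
((2 ⊗ 1) ⊕ (5 ⊕ 2)) = 2

Expand innermost to outermost. Recall ⊕ takes the minimum of its arguments and ⊗ takes their sum. Working out the expression ((2 ⊗ 1) ⊕ (5 ⊕ 2)) gives 2.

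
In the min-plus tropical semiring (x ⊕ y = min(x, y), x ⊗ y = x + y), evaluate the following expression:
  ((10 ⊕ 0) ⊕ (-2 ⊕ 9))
((10 ⊕ 0) ⊕ (-2 ⊕ 9)) = -2

Expand innermost to outermost. Recall ⊕ takes the minimum of its arguments and ⊗ takes their sum. Working out the expression ((10 ⊕ 0) ⊕ (-2 ⊕ 9)) gives -2.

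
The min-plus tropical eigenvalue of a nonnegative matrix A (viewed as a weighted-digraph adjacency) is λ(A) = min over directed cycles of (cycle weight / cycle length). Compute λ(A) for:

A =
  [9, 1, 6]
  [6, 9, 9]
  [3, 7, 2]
λ(A) = 2

Enumerate directed cycles and compute their means (weight / length). Sample:
  cycle 0 → 0: weight = 9, length = 1, mean = 9/1 ≈ 9.000
  cycle 1 → 1: weight = 9, length = 1, mean = 9/1 ≈ 9.000
  cycle 2 → 2: weight = 2, length = 1, mean = 2/1 ≈ 2.000
  cycle 0 → 1 → 0: weight = 7, length = 2, mean = 7/2 ≈ 3.500
  cycle 0 → 2 → 0: weight = 9, length = 2, mean = 9/2 ≈ 4.500
  cycle 1 → 0 → 1: weight = 7, length = 2, mean = 7/2 ≈ 3.500
Minimum mean = 2.000, attained e.g. along the cycle 2 → 2 with weight 2 and length 1. So λ(A) = 2/1 = 2.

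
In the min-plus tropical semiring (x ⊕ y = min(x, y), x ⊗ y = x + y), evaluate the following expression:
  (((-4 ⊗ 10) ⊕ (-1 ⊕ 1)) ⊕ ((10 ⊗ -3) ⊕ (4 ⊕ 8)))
(((-4 ⊗ 10) ⊕ (-1 ⊕ 1)) ⊕ ((10 ⊗ -3) ⊕ (4 ⊕ 8))) = -1

Expand innermost to outermost. Recall ⊕ takes the minimum of its arguments and ⊗ takes their sum. Working out the expression (((-4 ⊗ 10) ⊕ (-1 ⊕ 1)) ⊕ ((10 ⊗ -3) ⊕ (4 ⊕ 8))) gives -1.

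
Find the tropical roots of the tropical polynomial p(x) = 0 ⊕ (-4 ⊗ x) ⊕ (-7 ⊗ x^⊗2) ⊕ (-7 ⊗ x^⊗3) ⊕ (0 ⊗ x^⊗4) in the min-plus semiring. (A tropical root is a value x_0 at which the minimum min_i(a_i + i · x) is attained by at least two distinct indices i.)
Roots: {-7, 0, 3, 4}

Each tropical root is a break point of the lower envelope of the lines y = a_i + i · x (there are 5 lines, with slopes 0, 1, ..., 4). Only the lines that attain the minimum somewhere contribute to roots; other lines are dominated. Here the surviving (envelope) indices are i = 4, i = 3, i = 2, i = 1, i = 0.
Intersections between consecutive envelope lines give the roots: for adjacent envelope indices i < j the intersection is x = (a_i − a_j) / (j − i). Reading off the sorted break points: {-7, 0, 3, 4}.
Verification: at each break x_0, at least two indices attain the minimum of min_i(a_i + i · x_0).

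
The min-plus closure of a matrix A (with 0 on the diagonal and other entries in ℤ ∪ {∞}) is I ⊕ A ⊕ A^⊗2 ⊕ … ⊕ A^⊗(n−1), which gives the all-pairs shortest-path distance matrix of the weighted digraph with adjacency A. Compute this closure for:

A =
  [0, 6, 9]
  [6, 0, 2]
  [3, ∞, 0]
Closure =
  [0, 6, 8]
  [5, 0, 2]
  [3, 9, 0]

This is the Floyd-Warshall all-pairs shortest-path computation. For each intermediate vertex k = 0, 1, …, 2, update dist[i][j] ← min(dist[i][j], dist[i][k] + dist[k][j]). The final matrix gives, for each (i, j), the minimum total weight of any directed path from i to j (possibly empty when i = j).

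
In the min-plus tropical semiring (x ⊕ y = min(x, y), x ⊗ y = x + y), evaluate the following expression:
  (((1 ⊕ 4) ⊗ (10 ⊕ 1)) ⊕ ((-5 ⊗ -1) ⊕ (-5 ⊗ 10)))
(((1 ⊕ 4) ⊗ (10 ⊕ 1)) ⊕ ((-5 ⊗ -1) ⊕ (-5 ⊗ 10))) = -6

Expand innermost to outermost. Recall ⊕ takes the minimum of its arguments and ⊗ takes their sum. Working out the expression (((1 ⊕ 4) ⊗ (10 ⊕ 1)) ⊕ ((-5 ⊗ -1) ⊕ (-5 ⊗ 10))) gives -6.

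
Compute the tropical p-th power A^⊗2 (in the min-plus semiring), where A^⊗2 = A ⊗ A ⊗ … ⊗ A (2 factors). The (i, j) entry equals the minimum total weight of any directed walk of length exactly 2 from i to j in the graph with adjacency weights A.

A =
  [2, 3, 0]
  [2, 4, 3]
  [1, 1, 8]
A^⊗2 =
  [1, 1, 2]
  [4, 4, 2]
  [3, 4, 1]

Each entry (A^⊗2)_ij equals the minimum over all length-2 walks i = v_0 → v_1 → … → v_2 = j of Σ_t A[v_t][v_{t+1}]. For example, for (i, j) = (0, 2) we minimise over 3 possible intermediate vertex sequences; the minimum is 2, attained along the walk 0 → 0 → 2.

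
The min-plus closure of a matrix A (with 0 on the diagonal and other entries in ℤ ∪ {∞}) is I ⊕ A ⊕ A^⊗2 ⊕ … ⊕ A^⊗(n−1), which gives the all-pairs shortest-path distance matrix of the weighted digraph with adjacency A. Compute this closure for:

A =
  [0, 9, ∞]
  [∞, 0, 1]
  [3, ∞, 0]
Closure =
  [0, 9, 10]
  [4, 0, 1]
  [3, 12, 0]

This is the Floyd-Warshall all-pairs shortest-path computation. For each intermediate vertex k = 0, 1, …, 2, update dist[i][j] ← min(dist[i][j], dist[i][k] + dist[k][j]). The final matrix gives, for each (i, j), the minimum total weight of any directed path from i to j (possibly empty when i = j).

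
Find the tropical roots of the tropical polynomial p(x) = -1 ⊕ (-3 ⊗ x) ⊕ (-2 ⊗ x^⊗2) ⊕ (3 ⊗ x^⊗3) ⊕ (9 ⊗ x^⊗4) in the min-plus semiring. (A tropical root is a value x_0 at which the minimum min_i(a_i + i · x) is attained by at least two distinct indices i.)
Roots: {-6, -5, -1, 2}

Each tropical root is a break point of the lower envelope of the lines y = a_i + i · x (there are 5 lines, with slopes 0, 1, ..., 4). Only the lines that attain the minimum somewhere contribute to roots; other lines are dominated. Here the surviving (envelope) indices are i = 4, i = 3, i = 2, i = 1, i = 0.
Intersections between consecutive envelope lines give the roots: for adjacent envelope indices i < j the intersection is x = (a_i − a_j) / (j − i). Reading off the sorted break points: {-6, -5, -1, 2}.
Verification: at each break x_0, at least two indices attain the minimum of min_i(a_i + i · x_0).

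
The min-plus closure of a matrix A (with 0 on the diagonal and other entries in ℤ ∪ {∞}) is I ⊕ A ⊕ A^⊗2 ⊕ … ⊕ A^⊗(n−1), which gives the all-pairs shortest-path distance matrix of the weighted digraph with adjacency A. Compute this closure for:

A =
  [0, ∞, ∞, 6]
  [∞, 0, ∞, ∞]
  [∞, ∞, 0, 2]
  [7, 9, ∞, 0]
Closure =
  [0, 15, ∞, 6]
  [∞, 0, ∞, ∞]
  [9, 11, 0, 2]
  [7, 9, ∞, 0]

This is the Floyd-Warshall all-pairs shortest-path computation. For each intermediate vertex k = 0, 1, …, 3, update dist[i][j] ← min(dist[i][j], dist[i][k] + dist[k][j]). The final matrix gives, for each (i, j), the minimum total weight of any directed path from i to j (possibly empty when i = j).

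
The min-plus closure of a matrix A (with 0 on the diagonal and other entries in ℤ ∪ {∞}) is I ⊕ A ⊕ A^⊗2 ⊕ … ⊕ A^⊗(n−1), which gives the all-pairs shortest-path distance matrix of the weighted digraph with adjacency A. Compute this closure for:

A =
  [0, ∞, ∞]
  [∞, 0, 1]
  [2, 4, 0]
Closure =
  [0, ∞, ∞]
  [3, 0, 1]
  [2, 4, 0]

This is the Floyd-Warshall all-pairs shortest-path computation. For each intermediate vertex k = 0, 1, …, 2, update dist[i][j] ← min(dist[i][j], dist[i][k] + dist[k][j]). The final matrix gives, for each (i, j), the minimum total weight of any directed path from i to j (possibly empty when i = j).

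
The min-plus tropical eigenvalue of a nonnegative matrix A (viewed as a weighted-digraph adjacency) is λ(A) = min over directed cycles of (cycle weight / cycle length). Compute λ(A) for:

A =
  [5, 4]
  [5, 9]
λ(A) = 9/2

Enumerate directed cycles and compute their means (weight / length). Sample:
  cycle 0 → 0: weight = 5, length = 1, mean = 5/1 ≈ 5.000
  cycle 1 → 1: weight = 9, length = 1, mean = 9/1 ≈ 9.000
  cycle 0 → 1 → 0: weight = 9, length = 2, mean = 9/2 ≈ 4.500
  cycle 1 → 0 → 1: weight = 9, length = 2, mean = 9/2 ≈ 4.500
Minimum mean = 4.500, attained e.g. along the cycle 0 → 1 → 0 with weight 9 and length 2. So λ(A) = 9/2 = 9/2.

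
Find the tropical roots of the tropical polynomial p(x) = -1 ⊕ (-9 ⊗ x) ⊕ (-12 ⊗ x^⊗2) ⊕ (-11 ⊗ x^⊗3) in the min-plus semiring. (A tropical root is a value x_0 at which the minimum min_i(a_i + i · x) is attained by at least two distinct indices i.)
Roots: {-1, 3, 8}

Each tropical root is a break point of the lower envelope of the lines y = a_i + i · x (there are 4 lines, with slopes 0, 1, ..., 3). Only the lines that attain the minimum somewhere contribute to roots; other lines are dominated. Here the surviving (envelope) indices are i = 3, i = 2, i = 1, i = 0.
Intersections between consecutive envelope lines give the roots: for adjacent envelope indices i < j the intersection is x = (a_i − a_j) / (j − i). Reading off the sorted break points: {-1, 3, 8}.
Verification: at each break x_0, at least two indices attain the minimum of min_i(a_i + i · x_0).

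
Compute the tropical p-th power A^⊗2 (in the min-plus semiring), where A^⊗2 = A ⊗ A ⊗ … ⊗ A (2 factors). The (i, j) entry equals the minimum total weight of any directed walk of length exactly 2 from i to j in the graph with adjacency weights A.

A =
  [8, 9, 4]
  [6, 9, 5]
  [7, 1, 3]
A^⊗2 =
  [11, 5, 7]
  [12, 6, 8]
  [7, 4, 6]

Each entry (A^⊗2)_ij equals the minimum over all length-2 walks i = v_0 → v_1 → … → v_2 = j of Σ_t A[v_t][v_{t+1}]. For example, for (i, j) = (0, 2) we minimise over 3 possible intermediate vertex sequences; the minimum is 7, attained along the walk 0 → 2 → 2.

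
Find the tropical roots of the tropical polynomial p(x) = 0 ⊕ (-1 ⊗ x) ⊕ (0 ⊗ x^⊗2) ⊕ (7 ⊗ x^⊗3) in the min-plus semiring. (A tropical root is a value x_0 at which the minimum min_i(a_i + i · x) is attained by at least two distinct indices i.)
Roots: {-7, -1, 1}

Each tropical root is a break point of the lower envelope of the lines y = a_i + i · x (there are 4 lines, with slopes 0, 1, ..., 3). Only the lines that attain the minimum somewhere contribute to roots; other lines are dominated. Here the surviving (envelope) indices are i = 3, i = 2, i = 1, i = 0.
Intersections between consecutive envelope lines give the roots: for adjacent envelope indices i < j the intersection is x = (a_i − a_j) / (j − i). Reading off the sorted break points: {-7, -1, 1}.
Verification: at each break x_0, at least two indices attain the minimum of min_i(a_i + i · x_0).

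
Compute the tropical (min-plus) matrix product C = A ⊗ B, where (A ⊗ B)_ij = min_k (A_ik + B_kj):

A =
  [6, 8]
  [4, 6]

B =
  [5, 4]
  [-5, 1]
A ⊗ B =
  [3, 9]
  [1, 7]

Apply the min-plus product entry-by-entry:
  C[0][0] = min over k of (A[0][0] + B[0][0] = 6 + 5 = 11, A[0][1] + B[1][0] = 8 + -5 = 3) = 3 (attained at k = 1)
  C[0][1] = min over k of (A[0][0] + B[0][1] = 6 + 4 = 10, A[0][1] + B[1][1] = 8 + 1 = 9) = 9 (attained at k = 1)
  C[1][0] = min over k of (A[1][0] + B[0][0] = 4 + 5 = 9, A[1][1] + B[1][0] = 6 + -5 = 1) = 1 (attained at k = 1)
  C[1][1] = min over k of (A[1][0] + B[0][1] = 4 + 4 = 8, A[1][1] + B[1][1] = 6 + 1 = 7) = 7 (attained at k = 1)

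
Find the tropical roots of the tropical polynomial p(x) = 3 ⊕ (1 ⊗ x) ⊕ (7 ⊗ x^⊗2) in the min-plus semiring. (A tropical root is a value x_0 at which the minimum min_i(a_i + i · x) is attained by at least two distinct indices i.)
Roots: {-6, 2}

Each tropical root is a break point of the lower envelope of the lines y = a_i + i · x (there are 3 lines, with slopes 0, 1, ..., 2). Only the lines that attain the minimum somewhere contribute to roots; other lines are dominated. Here the surviving (envelope) indices are i = 2, i = 1, i = 0.
Intersections between consecutive envelope lines give the roots: for adjacent envelope indices i < j the intersection is x = (a_i − a_j) / (j − i). Reading off the sorted break points: {-6, 2}.
Verification: at each break x_0, at least two indices attain the minimum of min_i(a_i + i · x_0).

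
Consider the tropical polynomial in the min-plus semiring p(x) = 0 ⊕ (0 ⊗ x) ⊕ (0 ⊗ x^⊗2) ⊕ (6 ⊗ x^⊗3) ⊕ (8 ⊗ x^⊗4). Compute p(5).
p(5) = 0

A tropical monomial a ⊗ x^⊗i evaluates to a + i · x. Evaluating each term at x = 5:
  Term 0 contributes 0 + 0 · 5 = 0
  Term 1 contributes 0 + 1 · 5 = 5
  Term 2 contributes 0 + 2 · 5 = 10
  Term 3 contributes 6 + 3 · 5 = 21
  Term 4 contributes 8 + 4 · 5 = 28
p(5) = ⊕ of these = min[0, 5, 10, 21, 28] = 0.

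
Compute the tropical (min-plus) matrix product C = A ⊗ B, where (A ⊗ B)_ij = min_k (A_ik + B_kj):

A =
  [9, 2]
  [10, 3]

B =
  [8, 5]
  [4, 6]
A ⊗ B =
  [6, 8]
  [7, 9]

Apply the min-plus product entry-by-entry:
  C[0][0] = min over k of (A[0][0] + B[0][0] = 9 + 8 = 17, A[0][1] + B[1][0] = 2 + 4 = 6) = 6 (attained at k = 1)
  C[0][1] = min over k of (A[0][0] + B[0][1] = 9 + 5 = 14, A[0][1] + B[1][1] = 2 + 6 = 8) = 8 (attained at k = 1)
  C[1][0] = min over k of (A[1][0] + B[0][0] = 10 + 8 = 18, A[1][1] + B[1][0] = 3 + 4 = 7) = 7 (attained at k = 1)
  C[1][1] = min over k of (A[1][0] + B[0][1] = 10 + 5 = 15, A[1][1] + B[1][1] = 3 + 6 = 9) = 9 (attained at k = 1)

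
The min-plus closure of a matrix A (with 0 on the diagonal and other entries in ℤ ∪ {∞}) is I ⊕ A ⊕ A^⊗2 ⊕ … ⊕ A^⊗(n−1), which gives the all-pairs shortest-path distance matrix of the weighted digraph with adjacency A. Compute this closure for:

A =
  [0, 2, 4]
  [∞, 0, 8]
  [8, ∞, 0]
Closure =
  [0, 2, 4]
  [16, 0, 8]
  [8, 10, 0]

This is the Floyd-Warshall all-pairs shortest-path computation. For each intermediate vertex k = 0, 1, …, 2, update dist[i][j] ← min(dist[i][j], dist[i][k] + dist[k][j]). The final matrix gives, for each (i, j), the minimum total weight of any directed path from i to j (possibly empty when i = j).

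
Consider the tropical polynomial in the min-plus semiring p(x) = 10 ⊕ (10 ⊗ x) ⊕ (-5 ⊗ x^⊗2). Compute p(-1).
p(-1) = -7

A tropical monomial a ⊗ x^⊗i evaluates to a + i · x. Evaluating each term at x = -1:
  Term 0 contributes 10 + 0 · -1 = 10
  Term 1 contributes 10 + 1 · -1 = 9
  Term 2 contributes -5 + 2 · -1 = -7
p(-1) = ⊕ of these = min[10, 9, -7] = -7.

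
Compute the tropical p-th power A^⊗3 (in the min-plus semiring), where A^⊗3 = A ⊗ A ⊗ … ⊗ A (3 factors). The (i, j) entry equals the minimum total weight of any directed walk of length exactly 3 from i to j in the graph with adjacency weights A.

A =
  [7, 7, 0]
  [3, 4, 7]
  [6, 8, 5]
A^⊗3 =
  [11, 12, 6]
  [9, 11, 7]
  [12, 14, 11]

Each entry (A^⊗3)_ij equals the minimum over all length-3 walks i = v_0 → v_1 → … → v_3 = j of Σ_t A[v_t][v_{t+1}]. For example, for (i, j) = (0, 2) we minimise over 9 possible intermediate vertex sequences; the minimum is 6, attained along the walk 0 → 2 → 0 → 2.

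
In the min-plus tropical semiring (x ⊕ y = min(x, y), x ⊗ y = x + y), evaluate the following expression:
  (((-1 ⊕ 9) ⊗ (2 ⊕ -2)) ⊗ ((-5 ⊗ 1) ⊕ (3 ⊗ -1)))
(((-1 ⊕ 9) ⊗ (2 ⊕ -2)) ⊗ ((-5 ⊗ 1) ⊕ (3 ⊗ -1))) = -7

Expand innermost to outermost. Recall ⊕ takes the minimum of its arguments and ⊗ takes their sum. Working out the expression (((-1 ⊕ 9) ⊗ (2 ⊕ -2)) ⊗ ((-5 ⊗ 1) ⊕ (3 ⊗ -1))) gives -7.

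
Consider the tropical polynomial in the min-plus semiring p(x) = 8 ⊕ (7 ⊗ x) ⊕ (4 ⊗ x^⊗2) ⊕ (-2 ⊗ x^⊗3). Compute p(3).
p(3) = 7

A tropical monomial a ⊗ x^⊗i evaluates to a + i · x. Evaluating each term at x = 3:
  Term 0 contributes 8 + 0 · 3 = 8
  Term 1 contributes 7 + 1 · 3 = 10
  Term 2 contributes 4 + 2 · 3 = 10
  Term 3 contributes -2 + 3 · 3 = 7
p(3) = ⊕ of these = min[8, 10, 10, 7] = 7.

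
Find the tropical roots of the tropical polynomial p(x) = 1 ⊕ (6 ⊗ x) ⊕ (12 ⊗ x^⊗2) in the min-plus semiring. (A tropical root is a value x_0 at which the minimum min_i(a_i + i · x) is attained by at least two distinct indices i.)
Roots: {-6, -5}

Each tropical root is a break point of the lower envelope of the lines y = a_i + i · x (there are 3 lines, with slopes 0, 1, ..., 2). Only the lines that attain the minimum somewhere contribute to roots; other lines are dominated. Here the surviving (envelope) indices are i = 2, i = 1, i = 0.
Intersections between consecutive envelope lines give the roots: for adjacent envelope indices i < j the intersection is x = (a_i − a_j) / (j − i). Reading off the sorted break points: {-6, -5}.
Verification: at each break x_0, at least two indices attain the minimum of min_i(a_i + i · x_0).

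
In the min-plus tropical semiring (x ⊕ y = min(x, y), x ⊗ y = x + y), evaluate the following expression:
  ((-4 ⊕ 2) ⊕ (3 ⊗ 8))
((-4 ⊕ 2) ⊕ (3 ⊗ 8)) = -4

Expand innermost to outermost. Recall ⊕ takes the minimum of its arguments and ⊗ takes their sum. Working out the expression ((-4 ⊕ 2) ⊕ (3 ⊗ 8)) gives -4.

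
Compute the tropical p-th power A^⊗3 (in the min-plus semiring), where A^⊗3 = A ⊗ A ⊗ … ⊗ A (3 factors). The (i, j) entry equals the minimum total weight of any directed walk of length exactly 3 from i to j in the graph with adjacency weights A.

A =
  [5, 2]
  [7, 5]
A^⊗3 =
  [14, 11]
  [16, 14]

Each entry (A^⊗3)_ij equals the minimum over all length-3 walks i = v_0 → v_1 → … → v_3 = j of Σ_t A[v_t][v_{t+1}]. For example, for (i, j) = (0, 1) we minimise over 4 possible intermediate vertex sequences; the minimum is 11, attained along the walk 0 → 1 → 0 → 1.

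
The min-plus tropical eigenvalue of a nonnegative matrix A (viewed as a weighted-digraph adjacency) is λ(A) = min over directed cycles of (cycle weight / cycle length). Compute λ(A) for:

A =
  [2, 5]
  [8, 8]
λ(A) = 2

Enumerate directed cycles and compute their means (weight / length). Sample:
  cycle 0 → 0: weight = 2, length = 1, mean = 2/1 ≈ 2.000
  cycle 1 → 1: weight = 8, length = 1, mean = 8/1 ≈ 8.000
  cycle 0 → 1 → 0: weight = 13, length = 2, mean = 13/2 ≈ 6.500
  cycle 1 → 0 → 1: weight = 13, length = 2, mean = 13/2 ≈ 6.500
Minimum mean = 2.000, attained e.g. along the cycle 0 → 0 with weight 2 and length 1. So λ(A) = 2/1 = 2.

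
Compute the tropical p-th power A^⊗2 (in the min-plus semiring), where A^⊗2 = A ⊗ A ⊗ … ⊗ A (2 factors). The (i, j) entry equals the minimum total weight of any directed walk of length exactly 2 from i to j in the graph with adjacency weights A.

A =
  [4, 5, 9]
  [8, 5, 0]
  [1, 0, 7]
A^⊗2 =
  [8, 9, 5]
  [1, 0, 5]
  [5, 5, 0]

Each entry (A^⊗2)_ij equals the minimum over all length-2 walks i = v_0 → v_1 → … → v_2 = j of Σ_t A[v_t][v_{t+1}]. For example, for (i, j) = (0, 2) we minimise over 3 possible intermediate vertex sequences; the minimum is 5, attained along the walk 0 → 1 → 2.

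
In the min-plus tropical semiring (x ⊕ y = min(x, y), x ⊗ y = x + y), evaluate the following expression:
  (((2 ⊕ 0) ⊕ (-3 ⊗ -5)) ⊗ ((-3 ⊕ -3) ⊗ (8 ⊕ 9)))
(((2 ⊕ 0) ⊕ (-3 ⊗ -5)) ⊗ ((-3 ⊕ -3) ⊗ (8 ⊕ 9))) = -3

Expand innermost to outermost. Recall ⊕ takes the minimum of its arguments and ⊗ takes their sum. Working out the expression (((2 ⊕ 0) ⊕ (-3 ⊗ -5)) ⊗ ((-3 ⊕ -3) ⊗ (8 ⊕ 9))) gives -3.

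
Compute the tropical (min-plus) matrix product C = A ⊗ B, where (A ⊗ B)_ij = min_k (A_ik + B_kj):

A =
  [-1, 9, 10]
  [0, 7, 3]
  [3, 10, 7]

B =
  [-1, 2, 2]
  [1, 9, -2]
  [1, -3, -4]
A ⊗ B =
  [-2, 1, 1]
  [-1, 0, -1]
  [2, 4, 3]

Apply the min-plus product entry-by-entry:
  C[0][0] = min over k of (A[0][0] + B[0][0] = -1 + -1 = -2, A[0][1] + B[1][0] = 9 + 1 = 10, A[0][2] + B[2][0] = 10 + 1 = 11) = -2 (attained at k = 0)
  C[0][1] = min over k of (A[0][0] + B[0][1] = -1 + 2 = 1, A[0][1] + B[1][1] = 9 + 9 = 18, A[0][2] + B[2][1] = 10 + -3 = 7) = 1 (attained at k = 0)
  C[0][2] = min over k of (A[0][0] + B[0][2] = -1 + 2 = 1, A[0][1] + B[1][2] = 9 + -2 = 7, A[0][2] + B[2][2] = 10 + -4 = 6) = 1 (attained at k = 0)
  C[1][0] = min over k of (A[1][0] + B[0][0] = 0 + -1 = -1, A[1][1] + B[1][0] = 7 + 1 = 8, A[1][2] + B[2][0] = 3 + 1 = 4) = -1 (attained at k = 0)
  C[1][1] = min over k of (A[1][0] + B[0][1] = 0 + 2 = 2, A[1][1] + B[1][1] = 7 + 9 = 16, A[1][2] + B[2][1] = 3 + -3 = 0) = 0 (attained at k = 2)
  C[1][2] = min over k of (A[1][0] + B[0][2] = 0 + 2 = 2, A[1][1] + B[1][2] = 7 + -2 = 5, A[1][2] + B[2][2] = 3 + -4 = -1) = -1 (attained at k = 2)
  C[2][0] = min over k of (A[2][0] + B[0][0] = 3 + -1 = 2, A[2][1] + B[1][0] = 10 + 1 = 11, A[2][2] + B[2][0] = 7 + 1 = 8) = 2 (attained at k = 0)
  C[2][1] = min over k of (A[2][0] + B[0][1] = 3 + 2 = 5, A[2][1] + B[1][1] = 10 + 9 = 19, A[2][2] + B[2][1] = 7 + -3 = 4) = 4 (attained at k = 2)
  C[2][2] = min over k of (A[2][0] + B[0][2] = 3 + 2 = 5, A[2][1] + B[1][2] = 10 + -2 = 8, A[2][2] + B[2][2] = 7 + -4 = 3) = 3 (attained at k = 2)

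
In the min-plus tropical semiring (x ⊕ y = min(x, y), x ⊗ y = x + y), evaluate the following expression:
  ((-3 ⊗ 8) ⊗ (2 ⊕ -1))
((-3 ⊗ 8) ⊗ (2 ⊕ -1)) = 4

Expand innermost to outermost. Recall ⊕ takes the minimum of its arguments and ⊗ takes their sum. Working out the expression ((-3 ⊗ 8) ⊗ (2 ⊕ -1)) gives 4.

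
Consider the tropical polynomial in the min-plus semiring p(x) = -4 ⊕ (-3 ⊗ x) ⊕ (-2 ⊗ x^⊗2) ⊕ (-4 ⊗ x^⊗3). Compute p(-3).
p(-3) = -13

A tropical monomial a ⊗ x^⊗i evaluates to a + i · x. Evaluating each term at x = -3:
  Term 0 contributes -4 + 0 · -3 = -4
  Term 1 contributes -3 + 1 · -3 = -6
  Term 2 contributes -2 + 2 · -3 = -8
  Term 3 contributes -4 + 3 · -3 = -13
p(-3) = ⊕ of these = min[-4, -6, -8, -13] = -13.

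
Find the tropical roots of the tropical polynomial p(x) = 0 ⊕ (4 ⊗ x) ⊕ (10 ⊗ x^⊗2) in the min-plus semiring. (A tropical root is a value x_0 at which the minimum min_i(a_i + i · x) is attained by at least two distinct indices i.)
Roots: {-6, -4}

Each tropical root is a break point of the lower envelope of the lines y = a_i + i · x (there are 3 lines, with slopes 0, 1, ..., 2). Only the lines that attain the minimum somewhere contribute to roots; other lines are dominated. Here the surviving (envelope) indices are i = 2, i = 1, i = 0.
Intersections between consecutive envelope lines give the roots: for adjacent envelope indices i < j the intersection is x = (a_i − a_j) / (j − i). Reading off the sorted break points: {-6, -4}.
Verification: at each break x_0, at least two indices attain the minimum of min_i(a_i + i · x_0).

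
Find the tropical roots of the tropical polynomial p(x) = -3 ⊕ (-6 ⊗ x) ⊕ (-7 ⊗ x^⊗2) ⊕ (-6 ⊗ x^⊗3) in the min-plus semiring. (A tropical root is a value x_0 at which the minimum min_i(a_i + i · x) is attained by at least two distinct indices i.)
Roots: {-1, 1, 3}

Each tropical root is a break point of the lower envelope of the lines y = a_i + i · x (there are 4 lines, with slopes 0, 1, ..., 3). Only the lines that attain the minimum somewhere contribute to roots; other lines are dominated. Here the surviving (envelope) indices are i = 3, i = 2, i = 1, i = 0.
Intersections between consecutive envelope lines give the roots: for adjacent envelope indices i < j the intersection is x = (a_i − a_j) / (j − i). Reading off the sorted break points: {-1, 1, 3}.
Verification: at each break x_0, at least two indices attain the minimum of min_i(a_i + i · x_0).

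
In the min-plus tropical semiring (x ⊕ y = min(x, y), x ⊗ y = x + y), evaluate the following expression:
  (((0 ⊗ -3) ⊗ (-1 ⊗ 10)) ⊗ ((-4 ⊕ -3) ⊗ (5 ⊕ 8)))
(((0 ⊗ -3) ⊗ (-1 ⊗ 10)) ⊗ ((-4 ⊕ -3) ⊗ (5 ⊕ 8))) = 7

Expand innermost to outermost. Recall ⊕ takes the minimum of its arguments and ⊗ takes their sum. Working out the expression (((0 ⊗ -3) ⊗ (-1 ⊗ 10)) ⊗ ((-4 ⊕ -3) ⊗ (5 ⊕ 8))) gives 7.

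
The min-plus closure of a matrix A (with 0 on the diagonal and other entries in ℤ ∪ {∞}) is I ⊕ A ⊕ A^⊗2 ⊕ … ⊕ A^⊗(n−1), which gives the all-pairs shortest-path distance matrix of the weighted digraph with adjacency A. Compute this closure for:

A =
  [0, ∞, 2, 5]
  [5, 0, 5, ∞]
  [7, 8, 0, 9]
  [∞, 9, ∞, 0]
Closure =
  [0, 10, 2, 5]
  [5, 0, 5, 10]
  [7, 8, 0, 9]
  [14, 9, 14, 0]

This is the Floyd-Warshall all-pairs shortest-path computation. For each intermediate vertex k = 0, 1, …, 3, update dist[i][j] ← min(dist[i][j], dist[i][k] + dist[k][j]). The final matrix gives, for each (i, j), the minimum total weight of any directed path from i to j (possibly empty when i = j).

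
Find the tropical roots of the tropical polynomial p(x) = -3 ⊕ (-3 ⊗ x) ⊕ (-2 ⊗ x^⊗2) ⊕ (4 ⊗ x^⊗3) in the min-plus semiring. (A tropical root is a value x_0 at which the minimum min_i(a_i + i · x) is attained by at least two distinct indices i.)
Roots: {-6, -1, 0}

Each tropical root is a break point of the lower envelope of the lines y = a_i + i · x (there are 4 lines, with slopes 0, 1, ..., 3). Only the lines that attain the minimum somewhere contribute to roots; other lines are dominated. Here the surviving (envelope) indices are i = 3, i = 2, i = 1, i = 0.
Intersections between consecutive envelope lines give the roots: for adjacent envelope indices i < j the intersection is x = (a_i − a_j) / (j − i). Reading off the sorted break points: {-6, -1, 0}.
Verification: at each break x_0, at least two indices attain the minimum of min_i(a_i + i · x_0).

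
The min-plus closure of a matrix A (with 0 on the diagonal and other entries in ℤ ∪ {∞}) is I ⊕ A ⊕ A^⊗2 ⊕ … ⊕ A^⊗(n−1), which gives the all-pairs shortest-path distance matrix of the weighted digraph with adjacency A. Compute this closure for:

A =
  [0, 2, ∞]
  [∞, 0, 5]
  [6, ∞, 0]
Closure =
  [0, 2, 7]
  [11, 0, 5]
  [6, 8, 0]

This is the Floyd-Warshall all-pairs shortest-path computation. For each intermediate vertex k = 0, 1, …, 2, update dist[i][j] ← min(dist[i][j], dist[i][k] + dist[k][j]). The final matrix gives, for each (i, j), the minimum total weight of any directed path from i to j (possibly empty when i = j).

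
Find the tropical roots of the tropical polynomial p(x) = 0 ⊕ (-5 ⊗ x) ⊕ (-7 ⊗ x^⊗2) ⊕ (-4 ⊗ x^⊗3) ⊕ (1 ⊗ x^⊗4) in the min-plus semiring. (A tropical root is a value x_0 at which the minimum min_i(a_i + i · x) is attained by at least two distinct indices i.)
Roots: {-5, -3, 2, 5}

Each tropical root is a break point of the lower envelope of the lines y = a_i + i · x (there are 5 lines, with slopes 0, 1, ..., 4). Only the lines that attain the minimum somewhere contribute to roots; other lines are dominated. Here the surviving (envelope) indices are i = 4, i = 3, i = 2, i = 1, i = 0.
Intersections between consecutive envelope lines give the roots: for adjacent envelope indices i < j the intersection is x = (a_i − a_j) / (j − i). Reading off the sorted break points: {-5, -3, 2, 5}.
Verification: at each break x_0, at least two indices attain the minimum of min_i(a_i + i · x_0).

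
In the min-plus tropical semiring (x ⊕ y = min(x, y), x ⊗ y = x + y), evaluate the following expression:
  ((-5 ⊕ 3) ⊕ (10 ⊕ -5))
((-5 ⊕ 3) ⊕ (10 ⊕ -5)) = -5

Expand innermost to outermost. Recall ⊕ takes the minimum of its arguments and ⊗ takes their sum. Working out the expression ((-5 ⊕ 3) ⊕ (10 ⊕ -5)) gives -5.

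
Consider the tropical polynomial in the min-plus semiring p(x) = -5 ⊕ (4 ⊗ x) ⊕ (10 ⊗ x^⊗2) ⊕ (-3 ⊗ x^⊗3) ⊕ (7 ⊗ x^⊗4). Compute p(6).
p(6) = -5

A tropical monomial a ⊗ x^⊗i evaluates to a + i · x. Evaluating each term at x = 6:
  Term 0 contributes -5 + 0 · 6 = -5
  Term 1 contributes 4 + 1 · 6 = 10
  Term 2 contributes 10 + 2 · 6 = 22
  Term 3 contributes -3 + 3 · 6 = 15
  Term 4 contributes 7 + 4 · 6 = 31
p(6) = ⊕ of these = min[-5, 10, 22, 15, 31] = -5.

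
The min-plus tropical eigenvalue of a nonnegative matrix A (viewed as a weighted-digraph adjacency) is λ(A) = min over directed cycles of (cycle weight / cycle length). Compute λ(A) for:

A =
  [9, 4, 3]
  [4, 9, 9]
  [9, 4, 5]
λ(A) = 11/3

Enumerate directed cycles and compute their means (weight / length). Sample:
  cycle 0 → 0: weight = 9, length = 1, mean = 9/1 ≈ 9.000
  cycle 1 → 1: weight = 9, length = 1, mean = 9/1 ≈ 9.000
  cycle 2 → 2: weight = 5, length = 1, mean = 5/1 ≈ 5.000
  cycle 0 → 1 → 0: weight = 8, length = 2, mean = 8/2 ≈ 4.000
  cycle 0 → 2 → 0: weight = 12, length = 2, mean = 12/2 ≈ 6.000
  cycle 1 → 0 → 1: weight = 8, length = 2, mean = 8/2 ≈ 4.000
Minimum mean = 3.667, attained e.g. along the cycle 0 → 2 → 1 → 0 with weight 11 and length 3. So λ(A) = 11/3 = 11/3.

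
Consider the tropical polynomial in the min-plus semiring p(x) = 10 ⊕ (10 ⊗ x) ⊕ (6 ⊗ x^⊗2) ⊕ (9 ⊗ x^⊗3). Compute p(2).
p(2) = 10

A tropical monomial a ⊗ x^⊗i evaluates to a + i · x. Evaluating each term at x = 2:
  Term 0 contributes 10 + 0 · 2 = 10
  Term 1 contributes 10 + 1 · 2 = 12
  Term 2 contributes 6 + 2 · 2 = 10
  Term 3 contributes 9 + 3 · 2 = 15
p(2) = ⊕ of these = min[10, 12, 10, 15] = 10.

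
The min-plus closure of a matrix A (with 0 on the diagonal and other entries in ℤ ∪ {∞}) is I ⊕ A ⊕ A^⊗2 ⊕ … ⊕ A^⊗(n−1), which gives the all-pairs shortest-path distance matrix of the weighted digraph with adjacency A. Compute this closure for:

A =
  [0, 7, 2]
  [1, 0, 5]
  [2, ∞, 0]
Closure =
  [0, 7, 2]
  [1, 0, 3]
  [2, 9, 0]

This is the Floyd-Warshall all-pairs shortest-path computation. For each intermediate vertex k = 0, 1, …, 2, update dist[i][j] ← min(dist[i][j], dist[i][k] + dist[k][j]). The final matrix gives, for each (i, j), the minimum total weight of any directed path from i to j (possibly empty when i = j).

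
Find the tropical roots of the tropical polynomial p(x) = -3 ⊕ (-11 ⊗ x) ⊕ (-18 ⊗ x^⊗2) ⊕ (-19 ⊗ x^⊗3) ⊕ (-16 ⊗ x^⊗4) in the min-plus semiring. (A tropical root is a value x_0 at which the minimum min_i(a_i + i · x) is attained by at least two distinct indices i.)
Roots: {-3, 1, 7, 8}

Each tropical root is a break point of the lower envelope of the lines y = a_i + i · x (there are 5 lines, with slopes 0, 1, ..., 4). Only the lines that attain the minimum somewhere contribute to roots; other lines are dominated. Here the surviving (envelope) indices are i = 4, i = 3, i = 2, i = 1, i = 0.
Intersections between consecutive envelope lines give the roots: for adjacent envelope indices i < j the intersection is x = (a_i − a_j) / (j − i). Reading off the sorted break points: {-3, 1, 7, 8}.
Verification: at each break x_0, at least two indices attain the minimum of min_i(a_i + i · x_0).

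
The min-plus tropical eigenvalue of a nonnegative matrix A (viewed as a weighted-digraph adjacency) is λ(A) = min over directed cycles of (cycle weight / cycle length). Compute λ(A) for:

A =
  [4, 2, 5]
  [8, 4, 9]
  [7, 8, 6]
λ(A) = 4

Enumerate directed cycles and compute their means (weight / length). Sample:
  cycle 0 → 0: weight = 4, length = 1, mean = 4/1 ≈ 4.000
  cycle 1 → 1: weight = 4, length = 1, mean = 4/1 ≈ 4.000
  cycle 2 → 2: weight = 6, length = 1, mean = 6/1 ≈ 6.000
  cycle 0 → 1 → 0: weight = 10, length = 2, mean = 10/2 ≈ 5.000
  cycle 0 → 2 → 0: weight = 12, length = 2, mean = 12/2 ≈ 6.000
  cycle 1 → 0 → 1: weight = 10, length = 2, mean = 10/2 ≈ 5.000
Minimum mean = 4.000, attained e.g. along the cycle 0 → 0 with weight 4 and length 1. So λ(A) = 4/1 = 4.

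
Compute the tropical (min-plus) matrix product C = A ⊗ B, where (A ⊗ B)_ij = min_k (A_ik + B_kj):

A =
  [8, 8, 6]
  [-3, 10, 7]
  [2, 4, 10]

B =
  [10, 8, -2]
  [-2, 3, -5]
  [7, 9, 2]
A ⊗ B =
  [6, 11, 3]
  [7, 5, -5]
  [2, 7, -1]

Apply the min-plus product entry-by-entry:
  C[0][0] = min over k of (A[0][0] + B[0][0] = 8 + 10 = 18, A[0][1] + B[1][0] = 8 + -2 = 6, A[0][2] + B[2][0] = 6 + 7 = 13) = 6 (attained at k = 1)
  C[0][1] = min over k of (A[0][0] + B[0][1] = 8 + 8 = 16, A[0][1] + B[1][1] = 8 + 3 = 11, A[0][2] + B[2][1] = 6 + 9 = 15) = 11 (attained at k = 1)
  C[0][2] = min over k of (A[0][0] + B[0][2] = 8 + -2 = 6, A[0][1] + B[1][2] = 8 + -5 = 3, A[0][2] + B[2][2] = 6 + 2 = 8) = 3 (attained at k = 1)
  C[1][0] = min over k of (A[1][0] + B[0][0] = -3 + 10 = 7, A[1][1] + B[1][0] = 10 + -2 = 8, A[1][2] + B[2][0] = 7 + 7 = 14) = 7 (attained at k = 0)
  C[1][1] = min over k of (A[1][0] + B[0][1] = -3 + 8 = 5, A[1][1] + B[1][1] = 10 + 3 = 13, A[1][2] + B[2][1] = 7 + 9 = 16) = 5 (attained at k = 0)
  C[1][2] = min over k of (A[1][0] + B[0][2] = -3 + -2 = -5, A[1][1] + B[1][2] = 10 + -5 = 5, A[1][2] + B[2][2] = 7 + 2 = 9) = -5 (attained at k = 0)
  C[2][0] = min over k of (A[2][0] + B[0][0] = 2 + 10 = 12, A[2][1] + B[1][0] = 4 + -2 = 2, A[2][2] + B[2][0] = 10 + 7 = 17) = 2 (attained at k = 1)
  C[2][1] = min over k of (A[2][0] + B[0][1] = 2 + 8 = 10, A[2][1] + B[1][1] = 4 + 3 = 7, A[2][2] + B[2][1] = 10 + 9 = 19) = 7 (attained at k = 1)
  C[2][2] = min over k of (A[2][0] + B[0][2] = 2 + -2 = 0, A[2][1] + B[1][2] = 4 + -5 = -1, A[2][2] + B[2][2] = 10 + 2 = 12) = -1 (attained at k = 1)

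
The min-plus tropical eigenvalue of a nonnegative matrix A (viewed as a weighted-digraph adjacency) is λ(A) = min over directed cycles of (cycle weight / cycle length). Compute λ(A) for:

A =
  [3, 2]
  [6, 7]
λ(A) = 3

Enumerate directed cycles and compute their means (weight / length). Sample:
  cycle 0 → 0: weight = 3, length = 1, mean = 3/1 ≈ 3.000
  cycle 1 → 1: weight = 7, length = 1, mean = 7/1 ≈ 7.000
  cycle 0 → 1 → 0: weight = 8, length = 2, mean = 8/2 ≈ 4.000
  cycle 1 → 0 → 1: weight = 8, length = 2, mean = 8/2 ≈ 4.000
Minimum mean = 3.000, attained e.g. along the cycle 0 → 0 with weight 3 and length 1. So λ(A) = 3/1 = 3.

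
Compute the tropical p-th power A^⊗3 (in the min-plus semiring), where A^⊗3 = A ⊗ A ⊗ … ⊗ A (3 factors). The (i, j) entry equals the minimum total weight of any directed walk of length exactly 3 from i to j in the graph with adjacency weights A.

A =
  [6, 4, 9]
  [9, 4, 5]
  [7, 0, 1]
A^⊗3 =
  [16, 9, 10]
  [13, 6, 7]
  [9, 2, 3]

Each entry (A^⊗3)_ij equals the minimum over all length-3 walks i = v_0 → v_1 → … → v_3 = j of Σ_t A[v_t][v_{t+1}]. For example, for (i, j) = (0, 2) we minimise over 9 possible intermediate vertex sequences; the minimum is 10, attained along the walk 0 → 1 → 2 → 2.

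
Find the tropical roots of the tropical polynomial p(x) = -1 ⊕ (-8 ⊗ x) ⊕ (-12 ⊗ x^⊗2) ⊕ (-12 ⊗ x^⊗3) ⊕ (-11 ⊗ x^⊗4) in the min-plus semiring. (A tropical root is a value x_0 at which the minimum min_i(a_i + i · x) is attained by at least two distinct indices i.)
Roots: {-1, 0, 4, 7}

Each tropical root is a break point of the lower envelope of the lines y = a_i + i · x (there are 5 lines, with slopes 0, 1, ..., 4). Only the lines that attain the minimum somewhere contribute to roots; other lines are dominated. Here the surviving (envelope) indices are i = 4, i = 3, i = 2, i = 1, i = 0.
Intersections between consecutive envelope lines give the roots: for adjacent envelope indices i < j the intersection is x = (a_i − a_j) / (j − i). Reading off the sorted break points: {-1, 0, 4, 7}.
Verification: at each break x_0, at least two indices attain the minimum of min_i(a_i + i · x_0).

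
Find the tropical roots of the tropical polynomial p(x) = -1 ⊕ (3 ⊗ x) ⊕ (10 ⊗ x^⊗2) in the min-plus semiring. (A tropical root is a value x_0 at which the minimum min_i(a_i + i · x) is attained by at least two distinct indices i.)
Roots: {-7, -4}

Each tropical root is a break point of the lower envelope of the lines y = a_i + i · x (there are 3 lines, with slopes 0, 1, ..., 2). Only the lines that attain the minimum somewhere contribute to roots; other lines are dominated. Here the surviving (envelope) indices are i = 2, i = 1, i = 0.
Intersections between consecutive envelope lines give the roots: for adjacent envelope indices i < j the intersection is x = (a_i − a_j) / (j − i). Reading off the sorted break points: {-7, -4}.
Verification: at each break x_0, at least two indices attain the minimum of min_i(a_i + i · x_0).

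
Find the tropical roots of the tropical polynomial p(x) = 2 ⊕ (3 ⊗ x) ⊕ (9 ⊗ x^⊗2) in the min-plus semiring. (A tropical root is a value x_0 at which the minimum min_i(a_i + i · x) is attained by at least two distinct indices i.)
Roots: {-6, -1}

Each tropical root is a break point of the lower envelope of the lines y = a_i + i · x (there are 3 lines, with slopes 0, 1, ..., 2). Only the lines that attain the minimum somewhere contribute to roots; other lines are dominated. Here the surviving (envelope) indices are i = 2, i = 1, i = 0.
Intersections between consecutive envelope lines give the roots: for adjacent envelope indices i < j the intersection is x = (a_i − a_j) / (j − i). Reading off the sorted break points: {-6, -1}.
Verification: at each break x_0, at least two indices attain the minimum of min_i(a_i + i · x_0).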